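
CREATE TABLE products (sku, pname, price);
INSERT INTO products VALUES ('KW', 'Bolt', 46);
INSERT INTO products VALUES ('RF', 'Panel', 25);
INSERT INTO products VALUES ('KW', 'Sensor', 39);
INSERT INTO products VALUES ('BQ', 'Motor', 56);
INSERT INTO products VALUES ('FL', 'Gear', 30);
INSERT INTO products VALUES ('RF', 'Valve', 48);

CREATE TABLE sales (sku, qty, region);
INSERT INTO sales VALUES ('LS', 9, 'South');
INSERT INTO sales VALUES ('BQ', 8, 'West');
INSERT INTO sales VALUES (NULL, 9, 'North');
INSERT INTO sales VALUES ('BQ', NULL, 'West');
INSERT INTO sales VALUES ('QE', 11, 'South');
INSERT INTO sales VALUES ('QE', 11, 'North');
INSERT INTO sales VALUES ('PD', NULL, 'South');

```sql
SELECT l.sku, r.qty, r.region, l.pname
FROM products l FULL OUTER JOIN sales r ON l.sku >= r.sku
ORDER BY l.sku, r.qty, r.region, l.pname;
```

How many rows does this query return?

21

FULL OUTER JOIN keeps every row from both sides; unmatched rows get NULL for the other side's columns.
Matching on l.sku >= r.sku. A NULL in a compared column never satisfies the condition.
- l (sku=KW) pairs with 2 row(s) of r.
- l (sku=RF) pairs with 6 row(s) of r.
- l (sku=KW) pairs with 2 row(s) of r.
- l (sku=BQ) pairs with 2 row(s) of r.
- l (sku=FL) pairs with 2 row(s) of r.
- l (sku=RF) pairs with 6 row(s) of r.
- 1 r row(s) had no l match → kept, l columns NULL.
Total: 20 matched + 1 padded = 21 rows.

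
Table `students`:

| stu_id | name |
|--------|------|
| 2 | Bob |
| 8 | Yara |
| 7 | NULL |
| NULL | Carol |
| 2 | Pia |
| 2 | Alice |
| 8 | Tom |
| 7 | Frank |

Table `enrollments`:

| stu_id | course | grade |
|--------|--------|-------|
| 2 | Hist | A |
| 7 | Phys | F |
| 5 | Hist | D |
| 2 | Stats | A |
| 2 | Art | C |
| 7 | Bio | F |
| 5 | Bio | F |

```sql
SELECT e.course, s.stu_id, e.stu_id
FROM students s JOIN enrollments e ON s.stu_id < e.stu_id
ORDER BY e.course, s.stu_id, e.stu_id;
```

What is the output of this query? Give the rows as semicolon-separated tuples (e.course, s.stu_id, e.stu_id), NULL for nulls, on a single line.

(Bio, 2, 5); (Bio, 2, 5); (Bio, 2, 5); (Bio, 2, 7); (Bio, 2, 7); (Bio, 2, 7); (Hist, 2, 5); (Hist, 2, 5); (Hist, 2, 5); (Phys, 2, 7); (Phys, 2, 7); (Phys, 2, 7)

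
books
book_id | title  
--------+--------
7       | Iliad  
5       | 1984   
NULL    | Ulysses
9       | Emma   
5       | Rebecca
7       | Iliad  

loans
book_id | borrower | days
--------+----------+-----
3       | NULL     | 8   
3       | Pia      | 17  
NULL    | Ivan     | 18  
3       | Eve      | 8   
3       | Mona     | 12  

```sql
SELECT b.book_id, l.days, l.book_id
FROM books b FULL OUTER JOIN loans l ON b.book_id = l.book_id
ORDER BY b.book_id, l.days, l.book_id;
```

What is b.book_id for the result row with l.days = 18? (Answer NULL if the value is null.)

NULL

FULL OUTER JOIN keeps every row from both sides; unmatched rows get NULL for the other side's columns.
Matching on b.book_id = l.book_id. A NULL in a compared column never satisfies the condition.
- book_id=7: no l row matches, row kept with l columns NULL.
- book_id=5: no l row matches, row kept with l columns NULL.
- book_id=NULL: no l row matches, row kept with l columns NULL.
- book_id=9: no l row matches, row kept with l columns NULL.
- book_id=5: no l row matches, row kept with l columns NULL.
- book_id=7: no l row matches, row kept with l columns NULL.
- plus 5 unmatched l row(s), each kept with NULL b columns.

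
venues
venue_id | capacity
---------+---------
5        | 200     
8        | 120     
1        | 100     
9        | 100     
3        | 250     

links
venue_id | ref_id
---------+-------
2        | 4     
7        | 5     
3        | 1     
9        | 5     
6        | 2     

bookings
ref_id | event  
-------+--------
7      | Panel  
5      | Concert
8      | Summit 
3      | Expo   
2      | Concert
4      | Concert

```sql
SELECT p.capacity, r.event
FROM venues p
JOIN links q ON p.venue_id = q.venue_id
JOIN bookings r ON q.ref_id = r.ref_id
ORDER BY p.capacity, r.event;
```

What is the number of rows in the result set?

1

Step 1 — p INNER JOIN q on venue_id → 2 row(s).
Then INNER JOIN `bookings r` on ref_id: keep only rows whose q.ref_id appears in r.
Result: 1 row(s).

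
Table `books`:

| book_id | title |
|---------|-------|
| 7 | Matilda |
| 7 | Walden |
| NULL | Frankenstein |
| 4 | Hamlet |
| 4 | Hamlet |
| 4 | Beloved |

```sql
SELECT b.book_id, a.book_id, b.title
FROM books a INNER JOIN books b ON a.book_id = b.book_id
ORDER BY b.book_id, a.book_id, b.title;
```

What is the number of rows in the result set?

13

INNER JOIN keeps only pairs where the ON condition holds.
Matching on a.book_id = b.book_id. A NULL in a compared column never satisfies the condition.
- a row (book_id=7): matches 2 b row(s) → 2 output row(s).
- a row (book_id=7): matches 2 b row(s) → 2 output row(s).
- a row (book_id=NULL): no match → dropped.
- a row (book_id=4): matches 3 b row(s) → 3 output row(s).
- a row (book_id=4): matches 3 b row(s) → 3 output row(s).
- a row (book_id=4): matches 3 b row(s) → 3 output row(s).
Total: 13 rows.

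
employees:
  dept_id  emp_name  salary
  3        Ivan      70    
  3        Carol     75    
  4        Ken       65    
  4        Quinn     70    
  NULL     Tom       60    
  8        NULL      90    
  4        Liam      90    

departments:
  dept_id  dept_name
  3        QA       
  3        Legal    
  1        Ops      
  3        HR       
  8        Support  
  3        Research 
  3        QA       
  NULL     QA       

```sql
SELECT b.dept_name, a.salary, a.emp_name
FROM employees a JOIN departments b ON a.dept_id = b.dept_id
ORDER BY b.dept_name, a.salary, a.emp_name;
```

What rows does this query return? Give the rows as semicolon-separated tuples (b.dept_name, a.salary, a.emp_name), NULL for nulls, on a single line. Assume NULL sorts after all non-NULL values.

INNER JOIN keeps only pairs where the ON condition holds.
Matching on a.dept_id = b.dept_id. A NULL in a compared column never satisfies the condition.
Matched pairs: 11.

(HR, 70, Ivan); (HR, 75, Carol); (Legal, 70, Ivan); (Legal, 75, Carol); (QA, 70, Ivan); (QA, 70, Ivan); (QA, 75, Carol); (QA, 75, Carol); (Research, 70, Ivan); (Research, 75, Carol); (Support, 90, NULL)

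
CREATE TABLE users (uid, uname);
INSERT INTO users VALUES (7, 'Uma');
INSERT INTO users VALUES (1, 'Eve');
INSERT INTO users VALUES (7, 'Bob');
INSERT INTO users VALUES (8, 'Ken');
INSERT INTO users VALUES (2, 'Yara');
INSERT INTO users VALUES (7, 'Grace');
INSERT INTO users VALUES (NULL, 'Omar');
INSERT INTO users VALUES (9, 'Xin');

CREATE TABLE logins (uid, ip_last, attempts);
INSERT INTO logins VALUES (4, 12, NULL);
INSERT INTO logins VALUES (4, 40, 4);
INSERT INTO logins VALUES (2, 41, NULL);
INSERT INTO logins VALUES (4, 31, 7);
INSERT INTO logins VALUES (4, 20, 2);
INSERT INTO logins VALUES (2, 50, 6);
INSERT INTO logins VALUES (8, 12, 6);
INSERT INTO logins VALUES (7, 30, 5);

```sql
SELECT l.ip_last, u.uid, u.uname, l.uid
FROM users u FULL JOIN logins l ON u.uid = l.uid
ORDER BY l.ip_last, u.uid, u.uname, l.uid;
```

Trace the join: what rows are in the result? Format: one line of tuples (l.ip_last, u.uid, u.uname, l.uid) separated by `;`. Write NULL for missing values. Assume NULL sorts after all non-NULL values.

FULL OUTER JOIN keeps every row from both sides; unmatched rows get NULL for the other side's columns.
Matching on u.uid = l.uid. A NULL in a compared column never satisfies the condition.
- uid=7: 1 matching l row(s), so 1 row(s) emitted.
- uid=1: no l row matches, row kept with l columns NULL.
- uid=7: 1 matching l row(s), so 1 row(s) emitted.
- uid=8: 1 matching l row(s), so 1 row(s) emitted.
- uid=2: 2 matching l row(s), so 2 row(s) emitted.
- uid=7: 1 matching l row(s), so 1 row(s) emitted.
- uid=NULL: no l row matches, row kept with l columns NULL.
- uid=9: no l row matches, row kept with l columns NULL.
- 4 row(s) from l found no u partner → padded with NULL.

(12, 8, Ken, 8); (12, NULL, NULL, 4); (20, NULL, NULL, 4); (30, 7, Bob, 7); (30, 7, Grace, 7); (30, 7, Uma, 7); (31, NULL, NULL, 4); (40, NULL, NULL, 4); (41, 2, Yara, 2); (50, 2, Yara, 2); (NULL, 1, Eve, NULL); (NULL, 9, Xin, NULL); (NULL, NULL, Omar, NULL)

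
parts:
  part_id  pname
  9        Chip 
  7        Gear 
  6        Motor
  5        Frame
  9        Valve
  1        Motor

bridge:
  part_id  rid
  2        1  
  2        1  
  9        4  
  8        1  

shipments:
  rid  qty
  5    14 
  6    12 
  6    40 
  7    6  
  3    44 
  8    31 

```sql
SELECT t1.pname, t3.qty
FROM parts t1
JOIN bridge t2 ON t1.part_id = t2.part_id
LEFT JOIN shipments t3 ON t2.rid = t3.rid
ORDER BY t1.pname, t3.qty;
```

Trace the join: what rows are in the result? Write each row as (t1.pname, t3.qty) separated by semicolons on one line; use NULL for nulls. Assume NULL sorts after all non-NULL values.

(Chip, NULL); (Valve, NULL)

Step 1 — t1 INNER JOIN t2 on part_id → 2 row(s).
Then LEFT JOIN `shipments t3` on rid: each of those 2 rows is kept; rows whose t2.rid has no match in t3 get NULL for t3's columns.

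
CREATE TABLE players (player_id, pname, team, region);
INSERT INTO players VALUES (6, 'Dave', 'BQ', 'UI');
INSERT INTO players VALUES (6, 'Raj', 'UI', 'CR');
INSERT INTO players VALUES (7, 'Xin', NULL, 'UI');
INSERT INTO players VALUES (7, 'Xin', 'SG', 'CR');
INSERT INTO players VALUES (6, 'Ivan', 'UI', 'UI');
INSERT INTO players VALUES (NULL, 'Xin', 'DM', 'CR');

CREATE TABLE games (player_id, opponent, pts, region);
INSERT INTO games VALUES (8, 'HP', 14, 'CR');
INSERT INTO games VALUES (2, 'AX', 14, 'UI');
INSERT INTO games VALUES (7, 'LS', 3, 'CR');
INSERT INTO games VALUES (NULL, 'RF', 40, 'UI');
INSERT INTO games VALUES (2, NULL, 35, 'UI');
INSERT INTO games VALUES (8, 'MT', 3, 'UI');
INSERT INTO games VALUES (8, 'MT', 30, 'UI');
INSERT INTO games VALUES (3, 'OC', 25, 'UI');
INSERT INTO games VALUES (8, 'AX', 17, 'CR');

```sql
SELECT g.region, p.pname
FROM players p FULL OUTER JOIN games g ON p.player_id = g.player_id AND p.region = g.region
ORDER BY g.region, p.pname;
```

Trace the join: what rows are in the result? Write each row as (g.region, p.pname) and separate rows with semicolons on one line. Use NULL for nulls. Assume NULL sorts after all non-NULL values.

(CR, Xin); (CR, NULL); (CR, NULL); (UI, NULL); (UI, NULL); (UI, NULL); (UI, NULL); (UI, NULL); (UI, NULL); (NULL, Dave); (NULL, Ivan); (NULL, Raj); (NULL, Xin); (NULL, Xin)

FULL OUTER JOIN keeps every row from both sides; unmatched rows get NULL for the other side's columns.
Matching on p.player_id = g.player_id AND p.region = g.region. A NULL in a compared column never satisfies the condition.
Matched pairs: 1; unmatched p rows kept: 5; unmatched g rows kept: 8.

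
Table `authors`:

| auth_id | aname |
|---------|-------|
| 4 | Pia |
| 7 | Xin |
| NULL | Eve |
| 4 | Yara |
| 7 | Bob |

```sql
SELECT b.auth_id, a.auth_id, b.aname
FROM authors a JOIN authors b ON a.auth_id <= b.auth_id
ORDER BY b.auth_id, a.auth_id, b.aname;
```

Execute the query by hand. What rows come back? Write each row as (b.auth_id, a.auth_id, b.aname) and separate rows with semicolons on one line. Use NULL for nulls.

(4, 4, Pia); (4, 4, Pia); (4, 4, Yara); (4, 4, Yara); (7, 4, Bob); (7, 4, Bob); (7, 4, Xin); (7, 4, Xin); (7, 7, Bob); (7, 7, Bob); (7, 7, Xin); (7, 7, Xin)

INNER JOIN keeps only pairs where the ON condition holds.
Matching on a.auth_id <= b.auth_id. A NULL in a compared column never satisfies the condition.
Matched pairs: 12.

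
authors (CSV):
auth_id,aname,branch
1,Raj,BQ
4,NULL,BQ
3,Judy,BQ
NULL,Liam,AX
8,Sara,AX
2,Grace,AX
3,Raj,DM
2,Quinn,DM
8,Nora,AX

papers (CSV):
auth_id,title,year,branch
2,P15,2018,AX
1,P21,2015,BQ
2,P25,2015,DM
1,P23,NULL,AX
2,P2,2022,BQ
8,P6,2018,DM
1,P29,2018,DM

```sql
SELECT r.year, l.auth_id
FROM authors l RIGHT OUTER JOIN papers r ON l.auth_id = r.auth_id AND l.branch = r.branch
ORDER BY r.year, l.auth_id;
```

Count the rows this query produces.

RIGHT JOIN keeps every row from `papers`; unmatched rows get NULL for `authors`'s columns.
Matching on l.auth_id = r.auth_id AND l.branch = r.branch. A NULL in a compared column never satisfies the condition.
- auth_id=1, branch=BQ: 1 matching r row(s), so 1 row(s) emitted.
- auth_id=4, branch=BQ: no matching r row.
- auth_id=3, branch=BQ: no matching r row.
- auth_id=NULL, branch=AX: no matching r row.
- auth_id=8, branch=AX: no matching r row.
- auth_id=2, branch=AX: 1 matching r row(s), so 1 row(s) emitted.
- auth_id=3, branch=DM: no matching r row.
- auth_id=2, branch=DM: 1 matching r row(s), so 1 row(s) emitted.
- auth_id=8, branch=AX: no matching r row.
- plus 4 unmatched r row(s), each kept with NULL l columns.
Total: 3 matched + 4 padded = 7 rows.

7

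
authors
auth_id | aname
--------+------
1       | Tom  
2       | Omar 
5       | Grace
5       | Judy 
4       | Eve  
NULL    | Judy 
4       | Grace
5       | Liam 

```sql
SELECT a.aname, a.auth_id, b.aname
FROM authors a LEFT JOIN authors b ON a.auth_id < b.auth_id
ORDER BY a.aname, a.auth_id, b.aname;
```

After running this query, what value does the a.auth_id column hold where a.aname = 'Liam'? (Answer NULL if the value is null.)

5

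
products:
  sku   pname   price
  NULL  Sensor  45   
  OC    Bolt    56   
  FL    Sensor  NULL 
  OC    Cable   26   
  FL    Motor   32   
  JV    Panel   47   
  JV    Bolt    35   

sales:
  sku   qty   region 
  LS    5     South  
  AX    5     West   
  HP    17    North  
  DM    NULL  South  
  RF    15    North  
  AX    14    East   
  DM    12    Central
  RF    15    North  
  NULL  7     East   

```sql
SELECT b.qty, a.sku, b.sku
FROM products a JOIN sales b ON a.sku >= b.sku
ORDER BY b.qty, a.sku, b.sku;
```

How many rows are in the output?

INNER JOIN keeps only pairs where the ON condition holds.
Matching on a.sku >= b.sku. A NULL in a compared column never satisfies the condition.
- sku=NULL: no matching b row, dropped.
- sku=OC: 6 matching b row(s), so 6 row(s) emitted.
- sku=FL: 4 matching b row(s), so 4 row(s) emitted.
- sku=OC: 6 matching b row(s), so 6 row(s) emitted.
- sku=FL: 4 matching b row(s), so 4 row(s) emitted.
- sku=JV: 5 matching b row(s), so 5 row(s) emitted.
- sku=JV: 5 matching b row(s), so 5 row(s) emitted.
Total: 30 rows.

30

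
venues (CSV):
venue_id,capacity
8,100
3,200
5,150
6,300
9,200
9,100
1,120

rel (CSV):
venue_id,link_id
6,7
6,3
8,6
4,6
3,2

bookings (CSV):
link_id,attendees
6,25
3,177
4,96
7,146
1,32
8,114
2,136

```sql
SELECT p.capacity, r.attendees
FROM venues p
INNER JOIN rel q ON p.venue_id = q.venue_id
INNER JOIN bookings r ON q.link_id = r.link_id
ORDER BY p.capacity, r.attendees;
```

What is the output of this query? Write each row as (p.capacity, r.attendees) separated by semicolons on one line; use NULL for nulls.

Joins associate left-to-right: venues INNER JOIN rel on venue_id gives 4 intermediate row(s).
Then INNER JOIN `bookings r` on link_id: keep only rows whose q.link_id appears in r.

(100, 25); (200, 136); (300, 146); (300, 177)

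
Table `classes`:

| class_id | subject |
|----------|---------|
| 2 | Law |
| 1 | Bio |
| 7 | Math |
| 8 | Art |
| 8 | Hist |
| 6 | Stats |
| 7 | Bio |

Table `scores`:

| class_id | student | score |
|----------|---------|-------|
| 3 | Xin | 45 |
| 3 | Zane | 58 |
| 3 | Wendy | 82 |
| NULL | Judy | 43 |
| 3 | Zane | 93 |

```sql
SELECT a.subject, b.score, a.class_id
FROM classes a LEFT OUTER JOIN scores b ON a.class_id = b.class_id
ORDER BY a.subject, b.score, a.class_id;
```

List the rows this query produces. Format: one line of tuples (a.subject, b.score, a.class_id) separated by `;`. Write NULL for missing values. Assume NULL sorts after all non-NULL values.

LEFT JOIN keeps every row from `classes`; unmatched rows get NULL for `scores`'s columns.
Matching on a.class_id = b.class_id. A NULL in a compared column never satisfies the condition.
- class_id=2: no b row matches, row kept with b columns NULL.
- class_id=1: no b row matches, row kept with b columns NULL.
- class_id=7: no b row matches, row kept with b columns NULL.
- class_id=8: no b row matches, row kept with b columns NULL.
- class_id=8: no b row matches, row kept with b columns NULL.
- class_id=6: no b row matches, row kept with b columns NULL.
- class_id=7: no b row matches, row kept with b columns NULL.
After projecting and ordering:
a.subject | b.score | a.class_id
Art | NULL | 8
Bio | NULL | 1
Bio | NULL | 7
Hist | NULL | 8
Law | NULL | 2
Math | NULL | 7
Stats | NULL | 6

(Art, NULL, 8); (Bio, NULL, 1); (Bio, NULL, 7); (Hist, NULL, 8); (Law, NULL, 2); (Math, NULL, 7); (Stats, NULL, 6)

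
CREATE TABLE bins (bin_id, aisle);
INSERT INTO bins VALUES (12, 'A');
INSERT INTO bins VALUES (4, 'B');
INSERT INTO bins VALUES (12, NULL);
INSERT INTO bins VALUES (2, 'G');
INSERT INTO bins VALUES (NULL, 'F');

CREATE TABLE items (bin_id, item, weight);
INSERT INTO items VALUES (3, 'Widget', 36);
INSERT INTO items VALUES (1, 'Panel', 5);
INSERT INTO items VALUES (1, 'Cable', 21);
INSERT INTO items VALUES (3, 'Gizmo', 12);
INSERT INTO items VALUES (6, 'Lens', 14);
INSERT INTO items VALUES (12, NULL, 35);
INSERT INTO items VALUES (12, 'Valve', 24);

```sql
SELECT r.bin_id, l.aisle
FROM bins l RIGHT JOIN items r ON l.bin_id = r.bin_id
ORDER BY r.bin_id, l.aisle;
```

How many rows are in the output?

9

RIGHT JOIN keeps every row from `items`; unmatched rows get NULL for `bins`'s columns.
Matching on l.bin_id = r.bin_id. A NULL in a compared column never satisfies the condition.
- l[0] bin_id=12 → 2 match(es) in r → 2 row(s).
- l[1] bin_id=4 → no match.
- l[2] bin_id=12 → 2 match(es) in r → 2 row(s).
- l[3] bin_id=2 → no match.
- l[4] bin_id=NULL → no match.
- plus 5 unmatched r row(s), each kept with NULL l columns.
Total: 4 matched + 5 padded = 9 rows.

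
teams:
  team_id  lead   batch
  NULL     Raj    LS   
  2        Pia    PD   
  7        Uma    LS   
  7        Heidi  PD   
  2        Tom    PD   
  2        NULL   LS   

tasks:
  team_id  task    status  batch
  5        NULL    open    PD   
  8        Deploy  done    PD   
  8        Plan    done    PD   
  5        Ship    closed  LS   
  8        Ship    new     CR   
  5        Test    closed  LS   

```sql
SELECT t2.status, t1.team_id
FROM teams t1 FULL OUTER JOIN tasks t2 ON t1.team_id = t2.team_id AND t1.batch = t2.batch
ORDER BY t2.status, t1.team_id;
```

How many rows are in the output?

FULL OUTER JOIN keeps every row from both sides; unmatched rows get NULL for the other side's columns.
Matching on t1.team_id = t2.team_id AND t1.batch = t2.batch. A NULL in a compared column never satisfies the condition.
Matched pairs: 0; unmatched t1 rows kept: 6; unmatched t2 rows kept: 6.
Total: 0 matched + 12 padded = 12 rows.

12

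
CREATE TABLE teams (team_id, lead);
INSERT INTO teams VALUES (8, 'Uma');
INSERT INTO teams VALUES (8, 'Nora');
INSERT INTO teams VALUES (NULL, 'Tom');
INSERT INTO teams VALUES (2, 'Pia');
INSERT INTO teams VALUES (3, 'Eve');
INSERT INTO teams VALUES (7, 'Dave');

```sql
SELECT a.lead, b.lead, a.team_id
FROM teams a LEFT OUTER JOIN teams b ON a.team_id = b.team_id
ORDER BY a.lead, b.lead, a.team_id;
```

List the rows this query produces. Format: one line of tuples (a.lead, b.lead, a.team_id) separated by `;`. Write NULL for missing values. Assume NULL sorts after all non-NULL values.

LEFT JOIN keeps every row from `teams a`; unmatched rows get NULL for `teams b`'s columns.
Matching on a.team_id = b.team_id. A NULL in a compared column never satisfies the condition.
Matched pairs: 7; unmatched a rows kept: 1.

(Dave, Dave, 7); (Eve, Eve, 3); (Nora, Nora, 8); (Nora, Uma, 8); (Pia, Pia, 2); (Tom, NULL, NULL); (Uma, Nora, 8); (Uma, Uma, 8)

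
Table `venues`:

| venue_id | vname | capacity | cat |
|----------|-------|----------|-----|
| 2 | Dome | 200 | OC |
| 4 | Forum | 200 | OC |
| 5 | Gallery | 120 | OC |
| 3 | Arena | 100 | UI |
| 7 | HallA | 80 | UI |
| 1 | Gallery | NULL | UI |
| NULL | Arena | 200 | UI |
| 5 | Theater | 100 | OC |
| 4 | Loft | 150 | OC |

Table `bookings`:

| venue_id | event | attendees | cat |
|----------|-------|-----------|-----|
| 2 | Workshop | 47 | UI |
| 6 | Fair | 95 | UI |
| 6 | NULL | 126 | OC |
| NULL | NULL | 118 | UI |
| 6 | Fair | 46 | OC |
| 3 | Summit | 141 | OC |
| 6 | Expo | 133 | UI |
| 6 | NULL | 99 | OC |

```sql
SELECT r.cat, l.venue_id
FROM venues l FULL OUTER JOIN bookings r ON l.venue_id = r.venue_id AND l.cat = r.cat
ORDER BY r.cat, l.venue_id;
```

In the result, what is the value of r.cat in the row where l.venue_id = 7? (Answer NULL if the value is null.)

NULL

FULL OUTER JOIN keeps every row from both sides; unmatched rows get NULL for the other side's columns.
Matching on l.venue_id = r.venue_id AND l.cat = r.cat. A NULL in a compared column never satisfies the condition.
- l row (venue_id=2, cat=OC): no match → kept, r columns NULL.
- l row (venue_id=4, cat=OC): no match → kept, r columns NULL.
- l row (venue_id=5, cat=OC): no match → kept, r columns NULL.
- l row (venue_id=3, cat=UI): no match → kept, r columns NULL.
- l row (venue_id=7, cat=UI): no match → kept, r columns NULL.
- l row (venue_id=1, cat=UI): no match → kept, r columns NULL.
- l row (venue_id=NULL, cat=UI): no match → kept, r columns NULL.
- l row (venue_id=5, cat=OC): no match → kept, r columns NULL.
- l row (venue_id=4, cat=OC): no match → kept, r columns NULL.
- 8 r row(s) had no l match → kept, l columns NULL.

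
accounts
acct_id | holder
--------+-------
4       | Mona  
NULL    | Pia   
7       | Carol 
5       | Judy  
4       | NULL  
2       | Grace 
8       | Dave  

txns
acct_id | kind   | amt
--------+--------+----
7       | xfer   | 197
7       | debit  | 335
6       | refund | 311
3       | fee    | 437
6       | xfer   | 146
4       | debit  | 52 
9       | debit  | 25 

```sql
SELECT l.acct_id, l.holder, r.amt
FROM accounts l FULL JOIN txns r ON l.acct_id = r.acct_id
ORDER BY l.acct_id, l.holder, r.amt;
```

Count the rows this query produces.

FULL OUTER JOIN keeps every row from both sides; unmatched rows get NULL for the other side's columns.
Matching on l.acct_id = r.acct_id. A NULL in a compared column never satisfies the condition.
- l[0] acct_id=4 → 1 match(es) in r → 1 row(s).
- l[1] acct_id=NULL → no match; kept with NULLs on the r side.
- l[2] acct_id=7 → 2 match(es) in r → 2 row(s).
- l[3] acct_id=5 → no match; kept with NULLs on the r side.
- l[4] acct_id=4 → 1 match(es) in r → 1 row(s).
- l[5] acct_id=2 → no match; kept with NULLs on the r side.
- l[6] acct_id=8 → no match; kept with NULLs on the r side.
- 4 r row(s) had no l match → kept, l columns NULL.
Total: 4 matched + 8 padded = 12 rows.

12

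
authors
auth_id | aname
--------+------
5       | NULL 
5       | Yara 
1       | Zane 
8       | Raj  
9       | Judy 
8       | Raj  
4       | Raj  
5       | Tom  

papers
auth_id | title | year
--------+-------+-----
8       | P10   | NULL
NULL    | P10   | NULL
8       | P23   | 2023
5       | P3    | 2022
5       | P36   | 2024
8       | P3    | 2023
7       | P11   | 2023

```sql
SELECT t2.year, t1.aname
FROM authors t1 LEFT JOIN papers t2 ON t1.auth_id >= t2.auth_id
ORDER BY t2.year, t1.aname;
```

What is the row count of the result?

26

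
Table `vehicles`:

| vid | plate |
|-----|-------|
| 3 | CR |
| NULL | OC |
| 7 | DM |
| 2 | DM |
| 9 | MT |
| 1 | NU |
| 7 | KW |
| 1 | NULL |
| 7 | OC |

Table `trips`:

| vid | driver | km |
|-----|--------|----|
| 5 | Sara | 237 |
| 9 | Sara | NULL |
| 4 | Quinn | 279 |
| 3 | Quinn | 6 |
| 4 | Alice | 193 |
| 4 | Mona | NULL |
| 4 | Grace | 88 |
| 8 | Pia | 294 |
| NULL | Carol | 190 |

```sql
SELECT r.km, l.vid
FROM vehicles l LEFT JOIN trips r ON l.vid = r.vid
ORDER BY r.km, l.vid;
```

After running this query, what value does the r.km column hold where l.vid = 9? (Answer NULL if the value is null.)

LEFT JOIN keeps every row from `vehicles`; unmatched rows get NULL for `trips`'s columns.
Matching on l.vid = r.vid. A NULL in a compared column never satisfies the condition.
- l (vid=3) pairs with 1 row(s) of r.
- l (vid=NULL) has no partner → padded with NULL.
- l (vid=7) has no partner → padded with NULL.
- l (vid=2) has no partner → padded with NULL.
- l (vid=9) pairs with 1 row(s) of r.
- l (vid=1) has no partner → padded with NULL.
- l (vid=7) has no partner → padded with NULL.
- l (vid=1) has no partner → padded with NULL.
- l (vid=7) has no partner → padded with NULL.

NULL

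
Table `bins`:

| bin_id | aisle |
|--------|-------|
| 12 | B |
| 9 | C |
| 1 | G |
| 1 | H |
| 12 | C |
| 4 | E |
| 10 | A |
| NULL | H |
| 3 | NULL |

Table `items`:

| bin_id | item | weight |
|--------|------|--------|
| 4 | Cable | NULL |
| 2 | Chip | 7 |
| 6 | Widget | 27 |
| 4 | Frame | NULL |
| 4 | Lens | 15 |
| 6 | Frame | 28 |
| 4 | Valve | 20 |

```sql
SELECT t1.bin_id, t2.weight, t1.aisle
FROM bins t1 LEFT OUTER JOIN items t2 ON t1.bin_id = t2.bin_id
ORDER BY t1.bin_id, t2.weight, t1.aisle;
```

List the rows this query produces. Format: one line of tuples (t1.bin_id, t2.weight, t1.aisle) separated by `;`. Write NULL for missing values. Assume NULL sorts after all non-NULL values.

(1, NULL, G); (1, NULL, H); (3, NULL, NULL); (4, 15, E); (4, 20, E); (4, NULL, E); (4, NULL, E); (9, NULL, C); (10, NULL, A); (12, NULL, B); (12, NULL, C); (NULL, NULL, H)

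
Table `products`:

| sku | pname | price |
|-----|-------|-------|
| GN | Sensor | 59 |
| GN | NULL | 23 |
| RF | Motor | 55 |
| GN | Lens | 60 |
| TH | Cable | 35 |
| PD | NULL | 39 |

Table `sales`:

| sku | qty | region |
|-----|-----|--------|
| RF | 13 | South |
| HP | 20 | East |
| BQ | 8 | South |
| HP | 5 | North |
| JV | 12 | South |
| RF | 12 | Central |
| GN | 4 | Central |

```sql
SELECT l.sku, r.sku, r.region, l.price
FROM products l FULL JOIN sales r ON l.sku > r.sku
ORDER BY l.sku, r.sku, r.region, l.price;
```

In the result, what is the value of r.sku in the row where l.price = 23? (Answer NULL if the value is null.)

FULL OUTER JOIN keeps every row from both sides; unmatched rows get NULL for the other side's columns.
Matching on l.sku > r.sku.
- l[0] sku=GN → 1 match(es) in r → 1 row(s).
- l[1] sku=GN → 1 match(es) in r → 1 row(s).
- l[2] sku=RF → 5 match(es) in r → 5 row(s).
- l[3] sku=GN → 1 match(es) in r → 1 row(s).
- l[4] sku=TH → 7 match(es) in r → 7 row(s).
- l[5] sku=PD → 5 match(es) in r → 5 row(s).

BQ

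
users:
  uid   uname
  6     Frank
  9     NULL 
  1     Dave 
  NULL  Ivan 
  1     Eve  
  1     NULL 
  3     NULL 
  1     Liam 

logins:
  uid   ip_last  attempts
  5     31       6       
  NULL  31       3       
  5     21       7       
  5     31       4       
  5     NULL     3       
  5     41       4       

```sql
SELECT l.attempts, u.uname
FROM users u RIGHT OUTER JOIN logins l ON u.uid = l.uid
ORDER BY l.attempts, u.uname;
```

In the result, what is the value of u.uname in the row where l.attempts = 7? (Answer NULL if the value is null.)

NULL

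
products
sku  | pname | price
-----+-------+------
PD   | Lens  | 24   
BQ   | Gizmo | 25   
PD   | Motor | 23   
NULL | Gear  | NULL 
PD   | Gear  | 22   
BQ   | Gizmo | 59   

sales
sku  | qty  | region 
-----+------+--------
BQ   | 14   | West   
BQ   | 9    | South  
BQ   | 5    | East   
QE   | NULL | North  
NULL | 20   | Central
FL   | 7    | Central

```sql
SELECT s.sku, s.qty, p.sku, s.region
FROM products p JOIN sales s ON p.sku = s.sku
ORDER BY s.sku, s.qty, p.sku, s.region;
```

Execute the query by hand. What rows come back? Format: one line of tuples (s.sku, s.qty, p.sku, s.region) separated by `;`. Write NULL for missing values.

(BQ, 5, BQ, East); (BQ, 5, BQ, East); (BQ, 9, BQ, South); (BQ, 9, BQ, South); (BQ, 14, BQ, West); (BQ, 14, BQ, West)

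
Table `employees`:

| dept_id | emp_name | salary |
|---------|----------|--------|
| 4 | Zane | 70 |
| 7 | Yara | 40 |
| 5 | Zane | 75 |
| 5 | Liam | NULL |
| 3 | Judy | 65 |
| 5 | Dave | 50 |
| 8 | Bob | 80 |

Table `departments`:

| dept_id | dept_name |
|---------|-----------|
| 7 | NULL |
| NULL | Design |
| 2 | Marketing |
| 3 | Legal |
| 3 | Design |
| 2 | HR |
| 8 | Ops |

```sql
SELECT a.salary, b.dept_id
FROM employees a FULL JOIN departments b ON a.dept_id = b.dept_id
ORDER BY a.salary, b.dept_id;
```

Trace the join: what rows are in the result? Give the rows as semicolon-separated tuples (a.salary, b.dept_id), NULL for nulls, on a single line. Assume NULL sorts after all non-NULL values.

(40, 7); (50, NULL); (65, 3); (65, 3); (70, NULL); (75, NULL); (80, 8); (NULL, 2); (NULL, 2); (NULL, NULL); (NULL, NULL)

FULL OUTER JOIN keeps every row from both sides; unmatched rows get NULL for the other side's columns.
Matching on a.dept_id = b.dept_id. A NULL in a compared column never satisfies the condition.
- a[0] dept_id=4 → no match; kept with NULLs on the b side.
- a[1] dept_id=7 → 1 match(es) in b → 1 row(s).
- a[2] dept_id=5 → no match; kept with NULLs on the b side.
- a[3] dept_id=5 → no match; kept with NULLs on the b side.
- a[4] dept_id=3 → 2 match(es) in b → 2 row(s).
- a[5] dept_id=5 → no match; kept with NULLs on the b side.
- a[6] dept_id=8 → 1 match(es) in b → 1 row(s).
- plus 3 unmatched b row(s), each kept with NULL a columns.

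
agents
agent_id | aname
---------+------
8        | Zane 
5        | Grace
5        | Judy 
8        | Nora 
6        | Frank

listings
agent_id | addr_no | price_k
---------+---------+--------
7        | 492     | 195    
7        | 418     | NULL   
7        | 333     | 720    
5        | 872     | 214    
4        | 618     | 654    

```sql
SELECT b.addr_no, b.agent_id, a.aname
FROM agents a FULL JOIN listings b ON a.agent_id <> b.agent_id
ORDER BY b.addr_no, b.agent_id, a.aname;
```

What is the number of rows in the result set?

FULL OUTER JOIN keeps every row from both sides; unmatched rows get NULL for the other side's columns.
Matching on a.agent_id <> b.agent_id.
- a[0] agent_id=8 → 5 match(es) in b → 5 row(s).
- a[1] agent_id=5 → 4 match(es) in b → 4 row(s).
- a[2] agent_id=5 → 4 match(es) in b → 4 row(s).
- a[3] agent_id=8 → 5 match(es) in b → 5 row(s).
- a[4] agent_id=6 → 5 match(es) in b → 5 row(s).
Total: 23 rows.

23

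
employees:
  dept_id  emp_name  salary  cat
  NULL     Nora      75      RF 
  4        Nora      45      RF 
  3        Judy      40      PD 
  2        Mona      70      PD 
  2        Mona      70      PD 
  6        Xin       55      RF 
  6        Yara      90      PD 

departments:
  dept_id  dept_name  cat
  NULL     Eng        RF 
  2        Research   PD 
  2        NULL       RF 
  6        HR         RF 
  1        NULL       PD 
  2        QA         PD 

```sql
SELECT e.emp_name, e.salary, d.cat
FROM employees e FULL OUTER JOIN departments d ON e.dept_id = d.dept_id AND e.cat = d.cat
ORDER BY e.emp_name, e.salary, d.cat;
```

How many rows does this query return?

12

FULL OUTER JOIN keeps every row from both sides; unmatched rows get NULL for the other side's columns.
Matching on e.dept_id = d.dept_id AND e.cat = d.cat. A NULL in a compared column never satisfies the condition.
- e[0] dept_id=NULL, cat=RF → no match; kept with NULLs on the d side.
- e[1] dept_id=4, cat=RF → no match; kept with NULLs on the d side.
- e[2] dept_id=3, cat=PD → no match; kept with NULLs on the d side.
- e[3] dept_id=2, cat=PD → 2 match(es) in d → 2 row(s).
- e[4] dept_id=2, cat=PD → 2 match(es) in d → 2 row(s).
- e[5] dept_id=6, cat=RF → 1 match(es) in d → 1 row(s).
- e[6] dept_id=6, cat=PD → no match; kept with NULLs on the d side.
- plus 3 unmatched d row(s), each kept with NULL e columns.
Total: 5 matched + 7 padded = 12 rows.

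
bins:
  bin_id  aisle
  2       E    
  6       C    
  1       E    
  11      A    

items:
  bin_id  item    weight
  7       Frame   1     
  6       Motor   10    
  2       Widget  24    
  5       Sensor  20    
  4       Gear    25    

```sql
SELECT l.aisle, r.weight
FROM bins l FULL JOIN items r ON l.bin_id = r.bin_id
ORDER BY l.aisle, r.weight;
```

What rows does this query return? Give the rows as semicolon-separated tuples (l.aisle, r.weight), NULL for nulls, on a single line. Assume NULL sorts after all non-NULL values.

(A, NULL); (C, 10); (E, 24); (E, NULL); (NULL, 1); (NULL, 20); (NULL, 25)

FULL OUTER JOIN keeps every row from both sides; unmatched rows get NULL for the other side's columns.
Matching on l.bin_id = r.bin_id.
Matched pairs: 2; unmatched l rows kept: 2; unmatched r rows kept: 3.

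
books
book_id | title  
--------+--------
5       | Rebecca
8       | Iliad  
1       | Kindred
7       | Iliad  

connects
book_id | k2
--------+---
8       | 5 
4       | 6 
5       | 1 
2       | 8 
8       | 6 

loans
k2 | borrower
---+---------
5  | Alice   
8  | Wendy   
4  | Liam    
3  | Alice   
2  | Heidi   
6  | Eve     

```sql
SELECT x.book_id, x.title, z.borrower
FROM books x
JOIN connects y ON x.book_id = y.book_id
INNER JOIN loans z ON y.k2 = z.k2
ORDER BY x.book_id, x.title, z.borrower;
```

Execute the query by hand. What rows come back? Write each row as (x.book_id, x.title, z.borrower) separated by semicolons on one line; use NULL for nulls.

Joins associate left-to-right: books INNER JOIN connects on book_id gives 3 intermediate row(s).
Then INNER JOIN `loans z` on k2: keep only rows whose y.k2 appears in z.

(8, Iliad, Alice); (8, Iliad, Eve)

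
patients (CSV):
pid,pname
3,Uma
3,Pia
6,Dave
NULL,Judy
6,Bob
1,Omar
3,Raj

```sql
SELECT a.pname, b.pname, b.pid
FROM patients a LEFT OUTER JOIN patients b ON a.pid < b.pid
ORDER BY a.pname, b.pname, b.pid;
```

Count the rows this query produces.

14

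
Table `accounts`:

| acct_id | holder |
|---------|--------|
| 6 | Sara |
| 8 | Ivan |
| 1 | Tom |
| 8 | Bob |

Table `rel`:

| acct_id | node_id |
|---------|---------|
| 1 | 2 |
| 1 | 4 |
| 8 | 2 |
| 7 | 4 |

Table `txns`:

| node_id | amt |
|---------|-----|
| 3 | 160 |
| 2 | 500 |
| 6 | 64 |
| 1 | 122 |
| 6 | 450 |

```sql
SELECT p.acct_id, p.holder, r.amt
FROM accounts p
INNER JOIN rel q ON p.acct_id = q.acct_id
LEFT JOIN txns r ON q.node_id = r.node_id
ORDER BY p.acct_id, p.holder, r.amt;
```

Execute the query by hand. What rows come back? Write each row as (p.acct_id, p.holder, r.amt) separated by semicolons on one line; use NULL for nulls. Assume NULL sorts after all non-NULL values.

(1, Tom, 500); (1, Tom, NULL); (8, Bob, 500); (8, Ivan, 500)

Evaluate left to right. First `accounts p INNER JOIN rel q` on acct_id: 4 row(s).
Then LEFT JOIN `txns r` on node_id: each of those 4 rows is kept; rows whose q.node_id has no match in r get NULL for r's columns.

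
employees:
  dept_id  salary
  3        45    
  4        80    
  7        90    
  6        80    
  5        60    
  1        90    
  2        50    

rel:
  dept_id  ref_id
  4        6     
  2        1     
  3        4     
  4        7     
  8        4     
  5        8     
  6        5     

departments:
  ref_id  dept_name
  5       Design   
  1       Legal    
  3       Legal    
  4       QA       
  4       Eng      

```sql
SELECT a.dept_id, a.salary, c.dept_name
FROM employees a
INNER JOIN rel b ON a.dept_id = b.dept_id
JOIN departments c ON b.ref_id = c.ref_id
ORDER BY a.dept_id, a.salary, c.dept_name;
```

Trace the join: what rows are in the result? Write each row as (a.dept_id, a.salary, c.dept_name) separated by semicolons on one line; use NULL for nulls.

(2, 50, Legal); (3, 45, Eng); (3, 45, QA); (6, 80, Design)

Step 1 — a INNER JOIN b on dept_id → 6 row(s).
Then INNER JOIN `departments c` on ref_id: keep only rows whose b.ref_id appears in c.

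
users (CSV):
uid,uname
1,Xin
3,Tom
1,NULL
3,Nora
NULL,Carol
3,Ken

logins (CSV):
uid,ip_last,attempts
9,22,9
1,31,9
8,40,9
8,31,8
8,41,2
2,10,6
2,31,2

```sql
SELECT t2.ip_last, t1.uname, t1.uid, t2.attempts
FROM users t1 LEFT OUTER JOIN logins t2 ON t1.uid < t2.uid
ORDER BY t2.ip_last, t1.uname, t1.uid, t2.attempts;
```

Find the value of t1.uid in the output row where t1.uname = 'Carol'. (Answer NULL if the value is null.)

NULL

LEFT JOIN keeps every row from `users`; unmatched rows get NULL for `logins`'s columns.
Matching on t1.uid < t2.uid. A NULL in a compared column never satisfies the condition.
- uid=1: 6 matching t2 row(s), so 6 row(s) emitted.
- uid=3: 4 matching t2 row(s), so 4 row(s) emitted.
- uid=1: 6 matching t2 row(s), so 6 row(s) emitted.
- uid=3: 4 matching t2 row(s), so 4 row(s) emitted.
- uid=NULL: no t2 row matches, row kept with t2 columns NULL.
- uid=3: 4 matching t2 row(s), so 4 row(s) emitted.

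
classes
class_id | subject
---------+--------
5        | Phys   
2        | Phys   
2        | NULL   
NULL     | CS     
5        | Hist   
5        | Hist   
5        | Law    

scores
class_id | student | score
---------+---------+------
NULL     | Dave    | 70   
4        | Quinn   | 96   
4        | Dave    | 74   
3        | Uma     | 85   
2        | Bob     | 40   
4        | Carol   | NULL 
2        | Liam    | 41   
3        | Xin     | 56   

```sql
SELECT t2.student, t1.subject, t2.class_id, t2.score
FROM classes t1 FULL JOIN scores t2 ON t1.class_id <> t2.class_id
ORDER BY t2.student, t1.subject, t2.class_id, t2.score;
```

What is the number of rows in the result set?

40

FULL OUTER JOIN keeps every row from both sides; unmatched rows get NULL for the other side's columns.
Matching on t1.class_id <> t2.class_id. A NULL in a compared column never satisfies the condition.
Matched pairs: 38; unmatched t1 rows kept: 1; unmatched t2 rows kept: 1.
Total: 38 matched + 2 padded = 40 rows.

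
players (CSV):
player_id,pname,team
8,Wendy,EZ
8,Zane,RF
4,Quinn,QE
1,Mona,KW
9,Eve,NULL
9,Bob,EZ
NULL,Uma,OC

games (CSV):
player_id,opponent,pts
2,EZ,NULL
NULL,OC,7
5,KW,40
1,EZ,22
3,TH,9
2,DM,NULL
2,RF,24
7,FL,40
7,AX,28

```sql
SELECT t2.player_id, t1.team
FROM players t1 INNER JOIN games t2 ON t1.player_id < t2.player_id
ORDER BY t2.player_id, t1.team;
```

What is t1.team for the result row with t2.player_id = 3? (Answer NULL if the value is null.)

INNER JOIN keeps only pairs where the ON condition holds.
Matching on t1.player_id < t2.player_id. A NULL in a compared column never satisfies the condition.
- t1 (player_id=8) has no partner → excluded.
- t1 (player_id=8) has no partner → excluded.
- t1 (player_id=4) pairs with 3 row(s) of t2.
- t1 (player_id=1) pairs with 7 row(s) of t2.
- t1 (player_id=9) has no partner → excluded.
- t1 (player_id=9) has no partner → excluded.
- t1 (player_id=NULL) has no partner → excluded.

KW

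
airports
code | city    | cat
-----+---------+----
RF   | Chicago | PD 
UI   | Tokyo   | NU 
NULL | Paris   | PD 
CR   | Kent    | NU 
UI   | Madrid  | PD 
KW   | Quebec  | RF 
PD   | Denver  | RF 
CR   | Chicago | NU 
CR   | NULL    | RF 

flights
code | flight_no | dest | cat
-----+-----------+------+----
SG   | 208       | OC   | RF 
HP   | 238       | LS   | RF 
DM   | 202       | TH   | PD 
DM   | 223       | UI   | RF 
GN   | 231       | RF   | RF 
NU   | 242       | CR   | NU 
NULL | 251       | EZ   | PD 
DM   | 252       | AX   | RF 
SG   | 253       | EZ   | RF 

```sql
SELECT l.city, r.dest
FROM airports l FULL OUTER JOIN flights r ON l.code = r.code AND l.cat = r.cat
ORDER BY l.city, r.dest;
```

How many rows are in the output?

FULL OUTER JOIN keeps every row from both sides; unmatched rows get NULL for the other side's columns.
Matching on l.code = r.code AND l.cat = r.cat. A NULL in a compared column never satisfies the condition.
- l row (code=RF, cat=PD): no match → kept, r columns NULL.
- l row (code=UI, cat=NU): no match → kept, r columns NULL.
- l row (code=NULL, cat=PD): no match → kept, r columns NULL.
- l row (code=CR, cat=NU): no match → kept, r columns NULL.
- l row (code=UI, cat=PD): no match → kept, r columns NULL.
- l row (code=KW, cat=RF): no match → kept, r columns NULL.
- l row (code=PD, cat=RF): no match → kept, r columns NULL.
- l row (code=CR, cat=NU): no match → kept, r columns NULL.
- l row (code=CR, cat=RF): no match → kept, r columns NULL.
- plus 9 unmatched r row(s), each kept with NULL l columns.
Total: 0 matched + 18 padded = 18 rows.

18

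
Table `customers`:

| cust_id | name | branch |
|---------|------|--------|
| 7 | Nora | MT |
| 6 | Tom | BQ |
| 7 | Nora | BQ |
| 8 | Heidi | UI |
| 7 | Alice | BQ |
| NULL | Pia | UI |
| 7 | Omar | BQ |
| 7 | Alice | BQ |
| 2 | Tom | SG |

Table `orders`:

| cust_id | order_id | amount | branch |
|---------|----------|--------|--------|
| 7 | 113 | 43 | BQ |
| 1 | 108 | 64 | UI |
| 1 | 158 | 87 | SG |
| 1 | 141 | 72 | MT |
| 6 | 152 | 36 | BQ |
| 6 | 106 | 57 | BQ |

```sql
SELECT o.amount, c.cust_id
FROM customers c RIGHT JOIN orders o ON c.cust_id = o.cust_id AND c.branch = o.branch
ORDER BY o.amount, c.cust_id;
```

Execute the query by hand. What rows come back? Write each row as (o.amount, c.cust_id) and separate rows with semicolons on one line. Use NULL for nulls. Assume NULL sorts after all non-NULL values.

(36, 6); (43, 7); (43, 7); (43, 7); (43, 7); (57, 6); (64, NULL); (72, NULL); (87, NULL)

RIGHT JOIN keeps every row from `orders`; unmatched rows get NULL for `customers`'s columns.
Matching on c.cust_id = o.cust_id AND c.branch = o.branch. A NULL in a compared column never satisfies the condition.
Matched pairs: 6; unmatched o rows kept: 3.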